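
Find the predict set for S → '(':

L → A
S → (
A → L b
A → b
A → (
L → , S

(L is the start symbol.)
PREDICT(S → '(') = (FIRST(RHS) \ {ε}) ∪ (FOLLOW(S) if ε ∈ FIRST(RHS), i.e. RHS ⇒* ε)
FIRST('(') = { '(' }
ε ∉ FIRST('('), so FOLLOW(S) is not added.
PREDICT(S → '(') = { '(' }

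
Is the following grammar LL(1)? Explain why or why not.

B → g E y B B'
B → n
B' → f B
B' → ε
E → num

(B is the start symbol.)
No. Predict set conflict for B': { 'f' }

A grammar is LL(1) if for each non-terminal N with multiple productions, the predict sets of those productions are pairwise disjoint, where PREDICT(N → α) = (FIRST(α) \ {ε}) ∪ (FOLLOW(N) if α ⇒* ε).

Relevant sets:
  FOLLOW(B') = { $, 'f' }

For B:
  PREDICT(B → g E y B B') = { 'g' }
  PREDICT(B → n) = { 'n' }
For B':
  PREDICT(B' → f B) = { 'f' }
  PREDICT(B' → ε) = { $, 'f' }
E has a single production, so nothing to check there.

Conflict found: Predict set conflict for B': { 'f' }
The grammar is NOT LL(1).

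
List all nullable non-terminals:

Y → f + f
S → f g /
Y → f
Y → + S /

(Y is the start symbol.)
None

There are no ε-productions, so no non-terminal can derive ε.
No non-terminals are nullable.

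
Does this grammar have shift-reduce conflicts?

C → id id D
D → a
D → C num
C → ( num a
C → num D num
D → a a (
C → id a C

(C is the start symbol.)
Yes — I7: [D → a .] vs [D → a . a (]

Augment with C' → C and build the canonical LR(0) collection (I0 = CLOSURE({[C' → . C]}), then GOTO on every symbol after a dot until no new states appear). It has 18 states:
  I0: { [C → . ( num a], [C → . id a C], [C → . id id D], [C → . num D num], [C' → . C] }  — shift
  I1: { [C → ( . num a] }  — shift
  I2: { [C' → C .] }  — accept
  I3: { [C → id . a C], [C → id . id D] }  — shift
  I4: { [C → . ( num a], [C → . id a C], [C → . id id D], [C → . num D num], [C → num . D num], [D → . C num], [D → . a a (], [D → . a] }  — shift
  I5: { [D → C . num] }  — shift
  I6: { [C → num D . num] }  — shift
  I7: { [D → a . a (], [D → a .] }  — shift, reduce
  I8: { [D → a a . (] }  — shift
  I9: { [D → a a ( .] }  — reduce
  I10: { [C → num D num .] }  — reduce
  I11: { [D → C num .] }  — reduce
  I12: { [C → . ( num a], [C → . id a C], [C → . id id D], [C → . num D num], [C → id a . C] }  — shift
  I13: { [C → . ( num a], [C → . id a C], [C → . id id D], [C → . num D num], [C → id id . D], [D → . C num], [D → . a a (], [D → . a] }  — shift
  I14: { [C → id id D .] }  — reduce
  I15: { [C → id a C .] }  — reduce
  I16: { [C → ( num . a] }  — shift
  I17: { [C → ( num a .] }  — reduce

I7 contains reduce item [D → a .] and shift item [D → a . a (] — shift-reduce conflict.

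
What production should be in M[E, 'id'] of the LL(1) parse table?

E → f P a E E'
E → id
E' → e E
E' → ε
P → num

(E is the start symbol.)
To find M[E, 'id'], we find productions for E where 'id' is in the predict set (PREDICT(N → α) = (FIRST(α) \ {ε}) ∪ (FOLLOW(N) if α ⇒* ε)).

E → f P a E E': PREDICT = { 'f' }
E → id: PREDICT = { 'id' }
  'id' is in predict set, so this production goes in M[E, 'id']

M[E, 'id'] = E → id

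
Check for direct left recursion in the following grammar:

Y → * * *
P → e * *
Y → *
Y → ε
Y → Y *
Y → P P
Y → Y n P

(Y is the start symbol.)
Direct left recursion occurs when N → N α for some non-terminal N (the right-hand side begins with the left-hand side itself).

Y → * * *: starts with '*'
P → e * *: starts with e
Y → *: starts with '*'
Y → ε: starts with ε
Y → Y *: LEFT RECURSIVE (starts with Y)
Y → P P: starts with P
Y → Y n P: LEFT RECURSIVE (starts with Y)

The grammar has direct left recursion on: Y.

Answer: Yes, Y is left-recursive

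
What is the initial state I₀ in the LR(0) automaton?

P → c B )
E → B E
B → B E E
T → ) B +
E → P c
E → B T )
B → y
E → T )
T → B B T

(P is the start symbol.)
{ [P → . c B )], [P' → . P] }

First, augment the grammar with P' → P
I₀ = CLOSURE({ [P' → . P] }):
  [P' → . P] has the dot before P: add [P → . c B )]
No further items can be added.

I₀ = { [P → . c B )], [P' → . P] }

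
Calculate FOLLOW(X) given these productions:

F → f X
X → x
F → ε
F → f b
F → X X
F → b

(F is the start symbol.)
{ $, 'x' }

In F → f X: X is at the end, add FOLLOW(F)
In F → X X: X is followed by X, add FIRST(X) \ {ε} = { 'x' }
In F → X X: X is at the end, add FOLLOW(F)

The FOLLOW sets referred to above (computed the same way, to a fixed point):
  FOLLOW(F) = { $ }

Taking the union: FOLLOW(X) = { $, 'x' }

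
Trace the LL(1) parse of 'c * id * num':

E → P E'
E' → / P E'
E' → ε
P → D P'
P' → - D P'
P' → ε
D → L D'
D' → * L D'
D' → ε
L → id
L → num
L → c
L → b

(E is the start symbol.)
LL(1) parsing maintains a stack (initially the start symbol over $) and the input. At each step: if the stack top is a terminal, match it against the current input token; if it is a non-terminal N, replace it with the RHS of M[N, lookahead] (the unique production whose predict set contains the lookahead).

Stack is shown with the top on the left.

Stack           Input           Action
--------------------------------------
E $             c * id * num $  output E → P E'
P E' $          c * id * num $  output P → D P'
D P' E' $       c * id * num $  output D → L D'
L D' P' E' $    c * id * num $  output L → c
c D' P' E' $    c * id * num $  match 'c'
D' P' E' $      * id * num $    output D' → * L D'
* L D' P' E' $  * id * num $    match '*'
L D' P' E' $    id * num $      output L → id
id D' P' E' $   id * num $      match 'id'
D' P' E' $      * num $         output D' → * L D'
* L D' P' E' $  * num $         match '*'
L D' P' E' $    num $           output L → num
num D' P' E' $  num $           match 'num'
D' P' E' $      $               output D' → ε
P' E' $         $               output P' → ε
E' $            $               output E' → ε
$               $               accept

The string is accepted.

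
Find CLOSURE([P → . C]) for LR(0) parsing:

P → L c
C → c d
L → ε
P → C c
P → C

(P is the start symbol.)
To compute CLOSURE, for each item [A → α.Bβ] where B is a non-terminal, add [B → .γ] for all productions B → γ; repeat for the newly added items until nothing changes.

Start with: [P → . C]
  [P → . C] has the dot before C: add [C → . c d]
No further items can be added.

CLOSURE = { [C → . c d], [P → . C] }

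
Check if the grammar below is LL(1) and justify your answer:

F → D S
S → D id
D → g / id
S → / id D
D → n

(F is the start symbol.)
Yes, the grammar is LL(1).

A grammar is LL(1) if for each non-terminal N with multiple productions, the predict sets of those productions are pairwise disjoint, where PREDICT(N → α) = (FIRST(α) \ {ε}) ∪ (FOLLOW(N) if α ⇒* ε).

Relevant sets:
  FIRST(D) = { 'g', 'n' }

For S:
  PREDICT(S → D id) = { 'g', 'n' }
  PREDICT(S → '/' id D) = { '/' }
For D:
  PREDICT(D → g '/' id) = { 'g' }
  PREDICT(D → n) = { 'n' }
F has a single production, so nothing to check there.

All predict sets are disjoint. The grammar IS LL(1).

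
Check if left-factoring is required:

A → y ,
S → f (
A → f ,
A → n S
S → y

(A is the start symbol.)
No, left-factoring is not needed

Left-factoring is needed when two productions for the same non-terminal
share a common prefix on the right-hand side.

Productions for A:
  A → y ,
  A → f ,
  A → n S
Productions for S:
  S → f (
  S → y

No common prefixes found.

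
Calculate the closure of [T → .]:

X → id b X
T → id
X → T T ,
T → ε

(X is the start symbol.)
To compute CLOSURE, for each item [A → α.Bβ] where B is a non-terminal, add [B → .γ] for all productions B → γ; repeat for the newly added items until nothing changes.

Start with: [T → .]
The dot is at the end, so nothing is added.

CLOSURE = { [T → .] }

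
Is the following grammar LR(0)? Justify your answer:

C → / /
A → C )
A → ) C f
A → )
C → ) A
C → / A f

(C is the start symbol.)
Augment with C' → C and build the canonical LR(0) collection (I0 = CLOSURE({[C' → . C]}), then GOTO on every symbol after a dot until no new states appear). It has 13 states:
  I0: { [C → . ) A], [C → . / /], [C → . / A f], [C' → . C] }  — shift
  I1: { [A → . ) C f], [A → . )], [A → . C )], [C → ) . A], [C → . ) A], [C → . / /], [C → . / A f] }  — shift
  I2: { [A → . ) C f], [A → . )], [A → . C )], [C → . ) A], [C → . / /], [C → . / A f], [C → / . /], [C → / . A f] }  — shift
  I3: { [C' → C .] }  — accept
  I4: { [A → ) . C f], [A → ) .], [A → . ) C f], [A → . )], [A → . C )], [C → ) . A], [C → . ) A], [C → . / /], [C → . / A f] }  — shift, reduce
  I5: { [A → . ) C f], [A → . )], [A → . C )], [C → . ) A], [C → . / /], [C → . / A f], [C → / . /], [C → / . A f], [C → / / .] }  — shift, reduce
  I6: { [C → / A . f] }  — shift
  I7: { [A → C . )] }  — shift
  I8: { [A → C ) .] }  — reduce
  I9: { [C → / A f .] }  — reduce
  I10: { [C → ) A .] }  — reduce
  I11: { [A → ) C . f], [A → C . )] }  — shift
  I12: { [A → ) C f .] }  — reduce

Conflict in state I4:
  Shift-reduce conflict between [A → ) .] and [A → . )]
So the grammar is NOT LR(0).

Answer: No. Shift-reduce conflict between [A → ) .] and [A → . )]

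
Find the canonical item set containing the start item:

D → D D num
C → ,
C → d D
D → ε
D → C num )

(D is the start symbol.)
First, augment the grammar with D' → D
I₀ = CLOSURE({ [D' → . D] }):
  [D' → . D] has the dot before D: add [D → . D D num], [D → .], [D → . C num )]
  [D → . C num )] has the dot before C: add [C → . ,], [C → . d D]
No further items can be added.

I₀ = { [C → . ,], [C → . d D], [D → . C num )], [D → . D D num], [D → .], [D' → . D] }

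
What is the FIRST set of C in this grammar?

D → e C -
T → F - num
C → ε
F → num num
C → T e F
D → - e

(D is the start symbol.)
{ 'num', ε }

To compute FIRST(C), examine every production with C on the left-hand side, reading each right-hand side left to right until a non-nullable symbol is reached.

FIRST sets of the other non-terminals involved (by the same procedure, iterated to a fixed point):
  FIRST(T) = { 'num' }

From C → ε:
  - ε-production, so ε ∈ FIRST(C)
From C → T e F:
  - T is a non-terminal: add FIRST(T) \ {ε} = { 'num' }
    T is not nullable, so stop

Collecting: FIRST(C) = { 'num', ε }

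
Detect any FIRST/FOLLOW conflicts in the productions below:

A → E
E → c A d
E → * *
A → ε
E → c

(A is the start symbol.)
Nullable non-terminals: A.
FIRST sets used below: FIRST(E) = { '*', 'c' }

A: nullable alternative(s) A → ε; FOLLOW(A) = { $, 'd' }
  A → E: FIRST \ {ε} = { '*', 'c' } — disjoint from FOLLOW(A)
  A → ε: FIRST \ {ε} = { } — this is the only nullable alternative, skip

E has no nullable alternative, so no FIRST/FOLLOW check is needed there.

No FIRST/FOLLOW conflicts found.

Answer: No FIRST/FOLLOW conflicts.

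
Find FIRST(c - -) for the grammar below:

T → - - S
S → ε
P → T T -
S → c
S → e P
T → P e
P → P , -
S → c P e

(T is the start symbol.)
To compute FIRST(c - -), process the symbols left to right:
Symbol c is a terminal. Add 'c' and stop.
FIRST(c - -) = { 'c' }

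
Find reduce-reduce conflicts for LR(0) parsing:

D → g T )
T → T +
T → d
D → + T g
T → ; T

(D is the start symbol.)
No reduce-reduce conflicts

A reduce-reduce conflict occurs when an LR(0) state has two complete items [A → α .] and [B → β .] — both call for a reduction, and with no lookahead the parser cannot choose between them.

Augment with D' → D and build the canonical LR(0) collection (I0 = CLOSURE({[D' → . D]}), then GOTO on every symbol after a dot until no new states appear). It has 12 states:
  I0: { [D → . + T g], [D → . g T )], [D' → . D] }  — shift
  I1: { [D → + . T g], [T → . ; T], [T → . T +], [T → . d] }  — shift
  I2: { [D' → D .] }  — accept
  I3: { [D → g . T )], [T → . ; T], [T → . T +], [T → . d] }  — shift
  I4: { [T → . ; T], [T → . T +], [T → . d], [T → ; . T] }  — shift
  I5: { [D → g T . )], [T → T . +] }  — shift
  I6: { [T → d .] }  — reduce
  I7: { [D → g T ) .] }  — reduce
  I8: { [T → T + .] }  — reduce
  I9: { [T → ; T .], [T → T . +] }  — shift, reduce
  I10: { [D → + T . g], [T → T . +] }  — shift
  I11: { [D → + T g .] }  — reduce

No state contains more than one complete item.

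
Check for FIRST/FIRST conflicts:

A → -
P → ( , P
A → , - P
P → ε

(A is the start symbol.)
No FIRST/FIRST conflicts.

A FIRST/FIRST conflict occurs when two productions N → α and N → β for the same non-terminal have FIRST(α) ∩ FIRST(β) ≠ ∅ (with ε ∈ FIRST of a nullable right-hand side, so two nullable alternatives also conflict).

Productions for A:
  A → -: FIRST = { '-' }
  A → , - P: FIRST = { ',' }
Productions for P:
  P → ( , P: FIRST = { '(' }
  P → ε: FIRST = { ε }

All alternatives of each non-terminal have pairwise disjoint FIRST sets.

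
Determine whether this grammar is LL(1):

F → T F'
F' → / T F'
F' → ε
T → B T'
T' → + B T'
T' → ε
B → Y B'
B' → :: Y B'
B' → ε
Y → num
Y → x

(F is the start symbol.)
Yes, the grammar is LL(1).

A grammar is LL(1) if for each non-terminal N with multiple productions, the predict sets of those productions are pairwise disjoint, where PREDICT(N → α) = (FIRST(α) \ {ε}) ∪ (FOLLOW(N) if α ⇒* ε).

Relevant sets:
  FOLLOW(F') = { $ }
  FOLLOW(T') = { $, '/' }
  FOLLOW(B') = { $, '+', '/' }

For F':
  PREDICT(F' → '/' T F') = { '/' }
  PREDICT(F' → ε) = { $ }
For T':
  PREDICT(T' → '+' B T') = { '+' }
  PREDICT(T' → ε) = { $, '/' }
For B':
  PREDICT(B' → :: Y B') = { '::' }
  PREDICT(B' → ε) = { $, '+', '/' }
For Y:
  PREDICT(Y → num) = { 'num' }
  PREDICT(Y → x) = { 'x' }
F, T, B have a single production, so nothing to check there.

All predict sets are disjoint. The grammar IS LL(1).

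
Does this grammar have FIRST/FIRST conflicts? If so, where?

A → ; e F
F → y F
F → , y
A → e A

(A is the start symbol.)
A FIRST/FIRST conflict occurs when two productions N → α and N → β for the same non-terminal have FIRST(α) ∩ FIRST(β) ≠ ∅ (with ε ∈ FIRST of a nullable right-hand side, so two nullable alternatives also conflict).

Productions for A:
  A → ; e F: FIRST = { ';' }
  A → e A: FIRST = { 'e' }
Productions for F:
  F → y F: FIRST = { 'y' }
  F → , y: FIRST = { ',' }

All alternatives of each non-terminal have pairwise disjoint FIRST sets.

Answer: No FIRST/FIRST conflicts.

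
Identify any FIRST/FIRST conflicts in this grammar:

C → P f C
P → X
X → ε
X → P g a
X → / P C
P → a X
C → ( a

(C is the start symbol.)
FIRST sets of the non-terminals at (or reachable through a nullable prefix from) the front of some alternative:
  FIRST(P) = { '/', 'a', 'g', ε }
  FIRST(X) = { '/', 'a', 'g', ε }

Productions for C:
  C → P f C: FIRST = { '/', 'a', 'f', 'g' }
  C → ( a: FIRST = { '(' }
Productions for P:
  P → X: FIRST = { '/', 'a', 'g', ε }
  P → a X: FIRST = { 'a' }
Productions for X:
  X → ε: FIRST = { ε }
  X → P g a: FIRST = { '/', 'a', 'g' }
  X → / P C: FIRST = { '/' }

Conflict for P: P → X and P → a X
  Overlap: { 'a' }
Conflict for X: X → P g a and X → / P C
  Overlap: { '/' }

Answer: Yes. P → X / P → a X on { 'a' }; X → P g a / X → '/' P C on { '/' }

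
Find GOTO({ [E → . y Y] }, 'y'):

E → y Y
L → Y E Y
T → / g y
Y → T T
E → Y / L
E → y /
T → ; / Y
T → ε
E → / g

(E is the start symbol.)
{ [E → y . Y], [T → . / g y], [T → . ; / Y], [T → .], [Y → . T T] }

GOTO(I, 'y') = CLOSURE({ [A → αX.β] : [A → α.Xβ] ∈ I, X = 'y' })

Items with dot before 'y', with the dot advanced:
  [E → . y Y] → [E → y . Y]
Closure of the advanced items:
  [E → y . Y] has the dot before Y: add [Y → . T T]
  [Y → . T T] has the dot before T: add [T → . / g y], [T → . ; / Y], [T → .]

GOTO = { [E → y . Y], [T → . / g y], [T → . ; / Y], [T → .], [Y → . T T] }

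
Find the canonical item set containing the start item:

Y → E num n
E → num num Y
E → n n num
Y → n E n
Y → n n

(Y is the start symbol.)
First, augment the grammar with Y' → Y
I₀ = CLOSURE({ [Y' → . Y] }):
  [Y' → . Y] has the dot before Y: add [Y → . E num n], [Y → . n E n], [Y → . n n]
  [Y → . E num n] has the dot before E: add [E → . num num Y], [E → . n n num]
No further items can be added.

I₀ = { [E → . n n num], [E → . num num Y], [Y → . E num n], [Y → . n E n], [Y → . n n], [Y' → . Y] }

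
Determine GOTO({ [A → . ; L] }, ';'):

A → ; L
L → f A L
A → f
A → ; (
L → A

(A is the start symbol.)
GOTO(I, ';') = CLOSURE({ [A → αX.β] : [A → α.Xβ] ∈ I, X = ';' })

Items with dot before ';', with the dot advanced:
  [A → . ; L] → [A → ; . L]
Closure of the advanced items:
  [A → ; . L] has the dot before L: add [L → . f A L], [L → . A]
  [L → . A] has the dot before A: add [A → . ; L], [A → . f], [A → . ; (]

GOTO = { [A → . ; (], [A → . ; L], [A → . f], [A → ; . L], [L → . A], [L → . f A L] }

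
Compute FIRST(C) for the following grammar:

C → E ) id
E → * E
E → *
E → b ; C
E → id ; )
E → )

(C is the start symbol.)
{ ')', '*', 'b', 'id' }

FIRST sets of the other non-terminals involved (by the same procedure, iterated to a fixed point):
  FIRST(E) = { ')', '*', 'b', 'id' }

From C → E ) id:
  - E is a non-terminal: add FIRST(E) \ {ε} = { ')', '*', 'b', 'id' }
    E is not nullable, so stop

Collecting: FIRST(C) = { ')', '*', 'b', 'id' }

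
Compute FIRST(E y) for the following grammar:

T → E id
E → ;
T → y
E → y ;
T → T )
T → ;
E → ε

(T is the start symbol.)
{ ';', 'y' }

FIRST sets of the non-terminals involved (from the grammar, by fixed-point iteration):
  FIRST(E) = { ';', 'y', ε }

To compute FIRST(E y), process the symbols left to right:
Symbol E is a non-terminal. Add FIRST(E) \ {ε} = { ';', 'y' }
E is nullable (ε ∈ FIRST(E)), continue to the next symbol.
Symbol y is a terminal. Add 'y' and stop.
FIRST(E y) = { ';', 'y' }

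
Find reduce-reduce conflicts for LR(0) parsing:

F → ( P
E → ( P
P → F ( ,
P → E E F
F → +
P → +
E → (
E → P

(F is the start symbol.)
A reduce-reduce conflict occurs when an LR(0) state has two complete items [A → α .] and [B → β .] — both call for a reduction, and with no lookahead the parser cannot choose between them.

Augment with F' → F and build the canonical LR(0) collection (I0 = CLOSURE({[F' → . F]}), then GOTO on every symbol after a dot until no new states appear). It has 15 states:
  I0: { [F → . ( P], [F → . +], [F' → . F] }  — shift
  I1: { [E → . ( P], [E → . (], [E → . P], [F → ( . P], [F → . ( P], [F → . +], [P → . +], [P → . E E F], [P → . F ( ,] }  — shift
  I2: { [F → + .] }  — reduce
  I3: { [F' → F .] }  — accept
  I4: { [E → ( . P], [E → ( .], [E → . ( P], [E → . (], [E → . P], [F → ( . P], [F → . ( P], [F → . +], [P → . +], [P → . E E F], [P → . F ( ,] }  — shift, reduce
  I5: { [F → + .], [P → + .] }  — 2 reduces
  I6: { [E → . ( P], [E → . (], [E → . P], [F → . ( P], [F → . +], [P → . +], [P → . E E F], [P → . F ( ,], [P → E . E F] }  — shift
  I7: { [P → F . ( ,] }  — shift
  I8: { [E → P .], [F → ( P .] }  — 2 reduces
  I9: { [P → F ( . ,] }  — shift
  I10: { [P → F ( , .] }  — reduce
  I11: { [E → . ( P], [E → . (], [E → . P], [F → . ( P], [F → . +], [P → . +], [P → . E E F], [P → . F ( ,], [P → E . E F], [P → E E . F] }  — shift
  I12: { [E → P .] }  — reduce
  I13: { [P → E E F .], [P → F . ( ,] }  — shift, reduce
  I14: { [E → ( P .], [E → P .], [F → ( P .] }  — 3 reduces

I5 contains complete items [F → + .], [P → + .] — reduce-reduce conflict.
I8 contains complete items [E → P .], [F → ( P .] — reduce-reduce conflict.
I14 contains complete items [E → ( P .], [E → P .], [F → ( P .] — reduce-reduce conflict.

Answer: Yes — I5: [F → + .] vs [P → + .]; I8: [E → P .] vs [F → ( P .]; I14: [E → ( P .] vs [E → P .]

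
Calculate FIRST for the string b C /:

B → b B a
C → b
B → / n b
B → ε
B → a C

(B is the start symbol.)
{ 'b' }

To compute FIRST(b C /), process the symbols left to right:
Symbol b is a terminal. Add 'b' and stop.
FIRST(b C /) = { 'b' }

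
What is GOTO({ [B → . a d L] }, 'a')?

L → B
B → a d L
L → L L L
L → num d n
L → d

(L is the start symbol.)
GOTO(I, 'a') = CLOSURE({ [A → αX.β] : [A → α.Xβ] ∈ I, X = 'a' })

Items with dot before 'a', with the dot advanced:
  [B → . a d L] → [B → a . d L]
Closure adds nothing (no advanced item has the dot before a non-terminal).

GOTO = { [B → a . d L] }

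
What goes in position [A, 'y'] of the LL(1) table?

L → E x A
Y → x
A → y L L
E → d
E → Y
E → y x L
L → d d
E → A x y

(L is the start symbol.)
To find M[A, 'y'], we find productions for A where 'y' is in the predict set (PREDICT(N → α) = (FIRST(α) \ {ε}) ∪ (FOLLOW(N) if α ⇒* ε)).

A → y L L: PREDICT = { 'y' }
  'y' is in predict set, so this production goes in M[A, 'y']

M[A, 'y'] = A → y L L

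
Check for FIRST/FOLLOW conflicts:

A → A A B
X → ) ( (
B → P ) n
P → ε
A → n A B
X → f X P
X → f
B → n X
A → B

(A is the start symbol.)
A FIRST/FOLLOW conflict occurs when a non-terminal N has a nullable alternative N → β (β ⇒* ε) and another alternative N → α with FIRST(α) ∩ FOLLOW(N) ≠ ∅: on such a lookahead the parser cannot decide between expanding α and letting N vanish via β.

Nullable non-terminals: P.
P has a nullable alternative but only one production, so nothing to check.

A, B, X have no nullable alternative, so no FIRST/FOLLOW check is needed there.

No FIRST/FOLLOW conflicts found.

Answer: No FIRST/FOLLOW conflicts.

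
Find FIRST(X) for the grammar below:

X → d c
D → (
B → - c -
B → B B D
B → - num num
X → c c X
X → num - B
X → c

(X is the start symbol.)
To compute FIRST(X), examine every production with X on the left-hand side, reading each right-hand side left to right until a non-nullable symbol is reached.

From X → d c:
  - d is a terminal: add 'd' and stop
From X → c c X:
  - c is a terminal: add 'c' and stop
From X → num - B:
  - num is a terminal: add 'num' and stop
From X → c:
  - c is a terminal: add 'c' and stop

Collecting: FIRST(X) = { 'c', 'd', 'num' }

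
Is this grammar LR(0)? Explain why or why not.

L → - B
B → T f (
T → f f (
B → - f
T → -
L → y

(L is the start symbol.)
No. Shift-reduce conflict between [T → - .] and [B → - . f]

A grammar is LR(0) if no state in the canonical LR(0) collection has:
  - both a shift item (dot before a terminal) and a complete item (shift-reduce conflict), or
  - two or more complete items (reduce-reduce conflict; the accept item [L' → L .] counts as a complete item here).

Augment with L' → L and build the canonical LR(0) collection (I0 = CLOSURE({[L' → . L]}), then GOTO on every symbol after a dot until no new states appear). It has 13 states:
  I0: { [L → . - B], [L → . y], [L' → . L] }  — shift
  I1: { [B → . - f], [B → . T f (], [L → - . B], [T → . -], [T → . f f (] }  — shift
  I2: { [L' → L .] }  — accept
  I3: { [L → y .] }  — reduce
  I4: { [B → - . f], [T → - .] }  — shift, reduce
  I5: { [L → - B .] }  — reduce
  I6: { [B → T . f (] }  — shift
  I7: { [T → f . f (] }  — shift
  I8: { [T → f f . (] }  — shift
  I9: { [T → f f ( .] }  — reduce
  I10: { [B → T f . (] }  — shift
  I11: { [B → T f ( .] }  — reduce
  I12: { [B → - f .] }  — reduce

Conflict in state I4:
  Shift-reduce conflict between [T → - .] and [B → - . f]
So the grammar is NOT LR(0).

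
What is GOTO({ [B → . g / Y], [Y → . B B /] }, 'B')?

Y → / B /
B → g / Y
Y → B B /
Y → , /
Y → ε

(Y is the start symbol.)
{ [B → . g / Y], [Y → B . B /] }

GOTO(I, 'B') = CLOSURE({ [A → αX.β] : [A → α.Xβ] ∈ I, X = 'B' })

Items with dot before 'B', with the dot advanced:
  [Y → . B B /] → [Y → B . B /]
Closure of the advanced items:
  [Y → B . B /] has the dot before B: add [B → . g / Y]

GOTO = { [B → . g / Y], [Y → B . B /] }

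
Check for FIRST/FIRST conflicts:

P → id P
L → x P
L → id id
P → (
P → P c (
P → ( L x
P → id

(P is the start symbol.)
FIRST sets of the non-terminals at (or reachable through a nullable prefix from) the front of some alternative:
  FIRST(P) = { '(', 'id' }

Productions for P:
  P → id P: FIRST = { 'id' }
  P → (: FIRST = { '(' }
  P → P c (: FIRST = { '(', 'id' }
  P → ( L x: FIRST = { '(' }
  P → id: FIRST = { 'id' }
Productions for L:
  L → x P: FIRST = { 'x' }
  L → id id: FIRST = { 'id' }

Conflict for P: P → id P and P → P c (
  Overlap: { 'id' }
Conflict for P: P → id P and P → id
  Overlap: { 'id' }
Conflict for P: P → ( and P → P c (
  Overlap: { '(' }
Conflict for P: P → ( and P → ( L x
  Overlap: { '(' }
Conflict for P: P → P c ( and P → ( L x
  Overlap: { '(' }
Conflict for P: P → P c ( and P → id
  Overlap: { 'id' }

Answer: Yes. P → id P / P → P c '(' on { 'id' }; P → id P / P → id on { 'id' }; P → '(' / P → P c '(' on { '(' }; P → '(' / P → '(' L x on { '(' }; P → P c '(' / P → '(' L x on { '(' }; P → P c '(' / P → id on { 'id' }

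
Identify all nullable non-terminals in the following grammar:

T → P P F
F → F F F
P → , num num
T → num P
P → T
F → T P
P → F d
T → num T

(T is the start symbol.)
None

A non-terminal is nullable if it can derive ε (the empty string): either it has an ε-production, or it has a production whose right-hand side consists entirely of nullable non-terminals.

There are no ε-productions, so no non-terminal can derive ε.
No non-terminals are nullable.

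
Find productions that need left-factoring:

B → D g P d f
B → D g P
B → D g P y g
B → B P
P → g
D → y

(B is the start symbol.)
Yes, B has productions with common prefix 'D g P'

Left-factoring is needed when two productions for the same non-terminal
share a common prefix on the right-hand side.

Productions for B:
  B → D g P d f
  B → D g P
  B → D g P y g
  B → B P

Found common prefix 'D g P' in productions for B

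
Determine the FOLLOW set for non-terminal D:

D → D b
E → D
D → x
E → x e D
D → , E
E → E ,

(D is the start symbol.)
To compute FOLLOW(D), find every occurrence of D on a right-hand side N → α D β: add FIRST(β) \ {ε}, and if β is empty or nullable also add FOLLOW(N). Iterate to a fixed point.

D is the start symbol, so $ ∈ FOLLOW(D).
In D → D b: D is followed by b, add FIRST(b) \ {ε} = { 'b' }
In E → D: D is at the end, add FOLLOW(E)
In E → x e D: D is at the end, add FOLLOW(E)

The FOLLOW sets referred to above (computed the same way, to a fixed point):
  FOLLOW(E) = { $, ',', 'b' }

Taking the union: FOLLOW(D) = { $, ',', 'b' }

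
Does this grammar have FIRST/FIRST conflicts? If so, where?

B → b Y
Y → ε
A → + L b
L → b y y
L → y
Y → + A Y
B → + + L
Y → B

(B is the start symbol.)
Yes. Y → '+' A Y / Y → B on { '+' }

A FIRST/FIRST conflict occurs when two productions N → α and N → β for the same non-terminal have FIRST(α) ∩ FIRST(β) ≠ ∅ (with ε ∈ FIRST of a nullable right-hand side, so two nullable alternatives also conflict).

FIRST sets of the non-terminals at (or reachable through a nullable prefix from) the front of some alternative:
  FIRST(B) = { '+', 'b' }

Productions for B:
  B → b Y: FIRST = { 'b' }
  B → + + L: FIRST = { '+' }
Productions for Y:
  Y → ε: FIRST = { ε }
  Y → + A Y: FIRST = { '+' }
  Y → B: FIRST = { '+', 'b' }
Productions for L:
  L → b y y: FIRST = { 'b' }
  L → y: FIRST = { 'y' }
A has only one production, so no FIRST/FIRST conflict is possible there.

Conflict for Y: Y → + A Y and Y → B
  Overlap: { '+' }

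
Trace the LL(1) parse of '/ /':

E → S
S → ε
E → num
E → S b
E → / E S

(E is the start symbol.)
Stack is shown with the top on the left.

Stack      Input  Action
------------------------
E $        / / $  output E → / E S
/ E S $    / / $  match '/'
E S $      / $    output E → / E S
/ E S S $  / $    match '/'
E S S $    $      output E → S
S S S $    $      output S → ε
S S $      $      output S → ε
S $        $      output S → ε
$          $      accept

The string is accepted.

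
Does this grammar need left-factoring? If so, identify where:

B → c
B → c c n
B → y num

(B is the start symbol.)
Left-factoring is needed when two productions for the same non-terminal
share a common prefix on the right-hand side.

Productions for B:
  B → c
  B → c c n
  B → y num

Found common prefix 'c' in productions for B

Answer: Yes, B has productions with common prefix 'c'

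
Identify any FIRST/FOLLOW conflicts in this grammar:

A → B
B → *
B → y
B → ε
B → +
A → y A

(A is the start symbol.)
Nullable non-terminals: A, B.
FIRST sets used below: FIRST(B) = { '*', '+', 'y', ε }

A: nullable alternative(s) A → B; FOLLOW(A) = { $ }
  A → B: FIRST \ {ε} = { '*', '+', 'y' } — this is the only nullable alternative, skip
  A → y A: FIRST \ {ε} = { 'y' } — disjoint from FOLLOW(A)

B: nullable alternative(s) B → ε; FOLLOW(B) = { $ }
  B → *: FIRST \ {ε} = { '*' } — disjoint from FOLLOW(B)
  B → y: FIRST \ {ε} = { 'y' } — disjoint from FOLLOW(B)
  B → ε: FIRST \ {ε} = { } — this is the only nullable alternative, skip
  B → +: FIRST \ {ε} = { '+' } — disjoint from FOLLOW(B)

No FIRST/FOLLOW conflicts found.

Answer: No FIRST/FOLLOW conflicts.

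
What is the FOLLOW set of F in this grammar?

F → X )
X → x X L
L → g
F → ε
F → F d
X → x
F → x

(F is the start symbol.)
{ $, 'd' }

To compute FOLLOW(F), find every occurrence of F on a right-hand side N → α F β: add FIRST(β) \ {ε}, and if β is empty or nullable also add FOLLOW(N). Iterate to a fixed point.

F is the start symbol, so $ ∈ FOLLOW(F).
In F → F d: F is followed by d, add FIRST(d) \ {ε} = { 'd' }

Taking the union: FOLLOW(F) = { $, 'd' }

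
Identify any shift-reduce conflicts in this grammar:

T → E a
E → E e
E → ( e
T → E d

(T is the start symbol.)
A shift-reduce conflict occurs when an LR(0) state has both:
  - a complete (reduce) item [A → α .] (dot at the end), and
  - a shift item [B → β . c γ] (dot before a terminal).

Augment with T' → T and build the canonical LR(0) collection (I0 = CLOSURE({[T' → . T]}), then GOTO on every symbol after a dot until no new states appear). It has 8 states:
  I0: { [E → . ( e], [E → . E e], [T → . E a], [T → . E d], [T' → . T] }  — shift
  I1: { [E → ( . e] }  — shift
  I2: { [E → E . e], [T → E . a], [T → E . d] }  — shift
  I3: { [T' → T .] }  — accept
  I4: { [T → E a .] }  — reduce
  I5: { [T → E d .] }  — reduce
  I6: { [E → E e .] }  — reduce
  I7: { [E → ( e .] }  — reduce

No state contains both a complete item and a shift item.

Answer: No shift-reduce conflicts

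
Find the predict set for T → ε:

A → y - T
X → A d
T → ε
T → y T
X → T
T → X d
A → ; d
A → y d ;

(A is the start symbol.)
PREDICT(T → ε) = (FIRST(RHS) \ {ε}) ∪ (FOLLOW(T) if ε ∈ FIRST(RHS), i.e. RHS ⇒* ε)
The right-hand side is ε (FIRST(ε) = { ε }), so the predict set is FOLLOW(T) = { $, 'd' }
PREDICT(T → ε) = { $, 'd' }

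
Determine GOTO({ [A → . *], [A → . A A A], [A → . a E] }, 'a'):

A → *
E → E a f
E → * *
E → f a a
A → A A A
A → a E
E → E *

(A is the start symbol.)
GOTO(I, 'a') = CLOSURE({ [A → αX.β] : [A → α.Xβ] ∈ I, X = 'a' })

Items with dot before 'a', with the dot advanced:
  [A → . a E] → [A → a . E]
Closure of the advanced items:
  [A → a . E] has the dot before E: add [E → . E a f], [E → . * *], [E → . f a a], [E → . E *]

GOTO = { [A → a . E], [E → . * *], [E → . E *], [E → . E a f], [E → . f a a] }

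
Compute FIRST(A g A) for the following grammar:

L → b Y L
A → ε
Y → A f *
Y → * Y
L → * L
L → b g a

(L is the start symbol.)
FIRST sets of the non-terminals involved (from the grammar, by fixed-point iteration):
  FIRST(A) = { ε }

To compute FIRST(A g A), process the symbols left to right:
Symbol A is a non-terminal. Add FIRST(A) \ {ε} = { }
A is nullable (ε ∈ FIRST(A)), continue to the next symbol.
Symbol g is a terminal. Add 'g' and stop.
FIRST(A g A) = { 'g' }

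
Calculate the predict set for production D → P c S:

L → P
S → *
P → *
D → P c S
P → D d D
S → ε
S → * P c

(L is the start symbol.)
PREDICT(D → P c S) = (FIRST(RHS) \ {ε}) ∪ (FOLLOW(D) if ε ∈ FIRST(RHS), i.e. RHS ⇒* ε)
FIRST(P) = { '*' }
FIRST(P c S) = { '*' }
ε ∉ FIRST(P c S), so FOLLOW(D) is not added.
PREDICT(D → P c S) = { '*' }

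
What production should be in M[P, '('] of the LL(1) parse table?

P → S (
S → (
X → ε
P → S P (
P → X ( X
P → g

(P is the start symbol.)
To find M[P, '('], we find productions for P where '(' is in the predict set (PREDICT(N → α) = (FIRST(α) \ {ε}) ∪ (FOLLOW(N) if α ⇒* ε)).

Relevant sets:
  FIRST(S) = { '(' }
  FIRST(X) = { ε }

P → S (: PREDICT = { '(' }
  '(' is in predict set, so this production goes in M[P, '(']
P → S P (: PREDICT = { '(' }
  '(' is in predict set, so this production goes in M[P, '(']
P → X ( X: PREDICT = { '(' }
  '(' is in predict set, so this production goes in M[P, '(']
P → g: PREDICT = { 'g' }

M[P, '('] = P → S (, P → S P (, P → X ( X  (a multiply-defined cell — the grammar is not LL(1))

Answer: P → S (, P → S P (, P → X ( X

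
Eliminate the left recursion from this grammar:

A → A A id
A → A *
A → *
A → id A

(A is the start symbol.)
A → * A'
A → id A A'
A' → A id A'
A' → * A'
A' → ε

A is directly left-recursive. The standard transformation for
  A → A α₁ | ... | A α_m | β₁ | ... | β_n
is
  A  → β₁ A' | ... | β_n A'
  A' → α₁ A' | ... | α_m A' | ε

A → * becomes A → * A'
A → id A becomes A → id A A'
A → A A id becomes A' → A id A'
A → A * becomes A' → * A'
Add A' → ε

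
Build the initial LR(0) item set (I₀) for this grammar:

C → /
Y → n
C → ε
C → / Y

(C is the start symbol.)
First, augment the grammar with C' → C
I₀ = CLOSURE({ [C' → . C] }):
  [C' → . C] has the dot before C: add [C → . /], [C → .], [C → . / Y]
No further items can be added.

I₀ = { [C → . / Y], [C → . /], [C → .], [C' → . C] }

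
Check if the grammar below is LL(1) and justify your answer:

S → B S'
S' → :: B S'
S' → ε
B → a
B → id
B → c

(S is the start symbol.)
A grammar is LL(1) if for each non-terminal N with multiple productions, the predict sets of those productions are pairwise disjoint, where PREDICT(N → α) = (FIRST(α) \ {ε}) ∪ (FOLLOW(N) if α ⇒* ε).

Relevant sets:
  FOLLOW(S') = { $ }

For S':
  PREDICT(S' → :: B S') = { '::' }
  PREDICT(S' → ε) = { $ }
For B:
  PREDICT(B → a) = { 'a' }
  PREDICT(B → id) = { 'id' }
  PREDICT(B → c) = { 'c' }
S has a single production, so nothing to check there.

All predict sets are disjoint. The grammar IS LL(1).

Answer: Yes, the grammar is LL(1).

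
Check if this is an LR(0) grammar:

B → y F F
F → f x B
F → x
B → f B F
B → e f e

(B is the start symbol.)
A grammar is LR(0) if no state in the canonical LR(0) collection has:
  - both a shift item (dot before a terminal) and a complete item (shift-reduce conflict), or
  - two or more complete items (reduce-reduce conflict; the accept item [B' → B .] counts as a complete item here).

Augment with B' → B and build the canonical LR(0) collection (I0 = CLOSURE({[B' → . B]}), then GOTO on every symbol after a dot until no new states appear). It has 15 states:
  I0: { [B → . e f e], [B → . f B F], [B → . y F F], [B' → . B] }  — shift
  I1: { [B' → B .] }  — accept
  I2: { [B → e . f e] }  — shift
  I3: { [B → . e f e], [B → . f B F], [B → . y F F], [B → f . B F] }  — shift
  I4: { [B → y . F F], [F → . f x B], [F → . x] }  — shift
  I5: { [B → y F . F], [F → . f x B], [F → . x] }  — shift
  I6: { [F → f . x B] }  — shift
  I7: { [F → x .] }  — reduce
  I8: { [B → . e f e], [B → . f B F], [B → . y F F], [F → f x . B] }  — shift
  I9: { [F → f x B .] }  — reduce
  I10: { [B → y F F .] }  — reduce
  I11: { [B → f B . F], [F → . f x B], [F → . x] }  — shift
  I12: { [B → f B F .] }  — reduce
  I13: { [B → e f . e] }  — shift
  I14: { [B → e f e .] }  — reduce

Every state is either a pure shift/goto state or contains exactly one complete item and nothing to shift — no conflicts. The grammar is LR(0).

Answer: Yes, the grammar is LR(0)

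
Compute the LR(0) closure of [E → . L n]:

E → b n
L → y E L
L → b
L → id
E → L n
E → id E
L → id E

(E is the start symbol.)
{ [E → . L n], [L → . b], [L → . id E], [L → . id], [L → . y E L] }

Start with: [E → . L n]
  [E → . L n] has the dot before L: add [L → . y E L], [L → . b], [L → . id], [L → . id E]
No further items can be added.

CLOSURE = { [E → . L n], [L → . b], [L → . id E], [L → . id], [L → . y E L] }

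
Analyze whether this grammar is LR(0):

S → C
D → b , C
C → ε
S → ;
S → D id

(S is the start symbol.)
Augment with S' → S and build the canonical LR(0) collection (I0 = CLOSURE({[S' → . S]}), then GOTO on every symbol after a dot until no new states appear). It has 9 states:
  I0: { [C → .], [D → . b , C], [S → . ;], [S → . C], [S → . D id], [S' → . S] }  — shift, reduce
  I1: { [S → ; .] }  — reduce
  I2: { [S → C .] }  — reduce
  I3: { [S → D . id] }  — shift
  I4: { [S' → S .] }  — accept
  I5: { [D → b . , C] }  — shift
  I6: { [C → .], [D → b , . C] }  — reduce
  I7: { [D → b , C .] }  — reduce
  I8: { [S → D id .] }  — reduce

Conflict in state I0:
  Shift-reduce conflict between [C → .] and [D → . b , C]
So the grammar is NOT LR(0).

Answer: No. Shift-reduce conflict between [C → .] and [D → . b , C]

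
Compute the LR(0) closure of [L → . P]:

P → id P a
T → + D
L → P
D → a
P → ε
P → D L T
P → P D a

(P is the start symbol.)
{ [D → . a], [L → . P], [P → . D L T], [P → . P D a], [P → . id P a], [P → .] }

Start with: [L → . P]
  [L → . P] has the dot before P: add [P → . id P a], [P → .], [P → . D L T], [P → . P D a]
  [P → . D L T] has the dot before D: add [D → . a]
No further items can be added.

CLOSURE = { [D → . a], [L → . P], [P → . D L T], [P → . P D a], [P → . id P a], [P → .] }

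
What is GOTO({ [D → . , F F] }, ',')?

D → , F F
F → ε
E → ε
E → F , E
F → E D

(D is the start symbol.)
{ [D → , . F F], [E → . F , E], [E → .], [F → . E D], [F → .] }

GOTO(I, ',') = CLOSURE({ [A → αX.β] : [A → α.Xβ] ∈ I, X = ',' })

Items with dot before ',', with the dot advanced:
  [D → . , F F] → [D → , . F F]
Closure of the advanced items:
  [D → , . F F] has the dot before F: add [F → .], [F → . E D]
  [F → . E D] has the dot before E: add [E → .], [E → . F , E]

GOTO = { [D → , . F F], [E → . F , E], [E → .], [F → . E D], [F → .] }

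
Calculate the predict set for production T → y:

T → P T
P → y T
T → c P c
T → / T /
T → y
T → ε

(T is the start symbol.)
{ 'y' }

PREDICT(T → y) = (FIRST(RHS) \ {ε}) ∪ (FOLLOW(T) if ε ∈ FIRST(RHS), i.e. RHS ⇒* ε)
FIRST(y) = { 'y' }
ε ∉ FIRST(y), so FOLLOW(T) is not added.
PREDICT(T → y) = { 'y' }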